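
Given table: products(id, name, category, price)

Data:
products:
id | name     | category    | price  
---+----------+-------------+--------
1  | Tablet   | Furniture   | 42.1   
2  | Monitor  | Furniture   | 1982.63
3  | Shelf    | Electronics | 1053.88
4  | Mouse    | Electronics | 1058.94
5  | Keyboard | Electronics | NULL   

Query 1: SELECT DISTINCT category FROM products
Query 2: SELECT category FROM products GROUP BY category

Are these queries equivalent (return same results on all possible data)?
Yes, equivalent

Both queries return: [('Electronics',), ('Furniture',)]

Reason: Both get unique categorys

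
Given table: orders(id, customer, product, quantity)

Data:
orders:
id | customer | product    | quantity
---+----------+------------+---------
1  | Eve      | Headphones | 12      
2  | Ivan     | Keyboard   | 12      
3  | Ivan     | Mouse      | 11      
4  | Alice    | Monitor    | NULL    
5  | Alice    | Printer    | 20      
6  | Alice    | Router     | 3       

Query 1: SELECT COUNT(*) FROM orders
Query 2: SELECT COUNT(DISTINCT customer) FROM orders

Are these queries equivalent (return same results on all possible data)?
No, not equivalent

Query 1 returns: [(6,)]
Query 2 returns: [(3,)]

Reason: COUNT(*) counts rows, COUNT(DISTINCT customer) counts unique customers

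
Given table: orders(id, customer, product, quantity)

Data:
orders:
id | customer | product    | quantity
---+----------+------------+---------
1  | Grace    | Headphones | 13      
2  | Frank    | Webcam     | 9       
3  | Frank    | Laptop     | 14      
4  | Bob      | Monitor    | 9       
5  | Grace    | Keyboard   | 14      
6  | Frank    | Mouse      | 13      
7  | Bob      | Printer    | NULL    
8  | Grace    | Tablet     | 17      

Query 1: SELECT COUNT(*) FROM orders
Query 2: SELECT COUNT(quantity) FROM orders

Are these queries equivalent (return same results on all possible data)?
No, not equivalent

Query 1 returns: [(8,)]
Query 2 returns: [(7,)]

Reason: COUNT(*) includes NULLs, COUNT(column) excludes them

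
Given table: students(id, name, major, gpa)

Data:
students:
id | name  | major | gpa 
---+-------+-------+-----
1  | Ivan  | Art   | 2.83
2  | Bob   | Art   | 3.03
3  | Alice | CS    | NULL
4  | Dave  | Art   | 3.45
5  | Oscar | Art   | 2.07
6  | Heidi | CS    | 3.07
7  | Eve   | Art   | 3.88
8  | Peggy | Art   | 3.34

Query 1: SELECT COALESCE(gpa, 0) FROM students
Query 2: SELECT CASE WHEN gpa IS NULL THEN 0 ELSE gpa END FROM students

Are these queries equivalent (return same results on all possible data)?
Yes, equivalent

Both queries return: [(0,), (2.07,), (2.83,), (3.03,), (3.07,), (3.34,), (3.45,), (3.88,)]

Reason: COALESCE vs CASE for NULL handling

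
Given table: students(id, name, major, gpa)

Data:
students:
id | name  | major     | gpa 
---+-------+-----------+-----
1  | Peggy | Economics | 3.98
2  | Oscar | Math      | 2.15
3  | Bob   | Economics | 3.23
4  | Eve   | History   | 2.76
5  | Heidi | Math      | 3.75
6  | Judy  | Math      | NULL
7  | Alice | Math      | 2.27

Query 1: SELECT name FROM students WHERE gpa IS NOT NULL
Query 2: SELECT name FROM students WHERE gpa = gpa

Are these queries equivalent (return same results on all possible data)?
Yes, equivalent

Both queries return: [('Alice',), ('Bob',), ('Eve',), ('Heidi',), ('Oscar',), ('Peggy',)]

Reason: IS NOT NULL vs self-equality (both exclude NULLs)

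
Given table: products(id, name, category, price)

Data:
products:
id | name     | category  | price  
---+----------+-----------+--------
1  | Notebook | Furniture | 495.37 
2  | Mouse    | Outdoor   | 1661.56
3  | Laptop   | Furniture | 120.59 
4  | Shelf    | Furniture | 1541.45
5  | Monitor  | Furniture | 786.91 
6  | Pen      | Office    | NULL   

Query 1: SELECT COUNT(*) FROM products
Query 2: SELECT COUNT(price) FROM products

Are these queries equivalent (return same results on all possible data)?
No, not equivalent

Query 1 returns: [(6,)]
Query 2 returns: [(5,)]

Reason: COUNT(*) includes NULLs, COUNT(column) excludes them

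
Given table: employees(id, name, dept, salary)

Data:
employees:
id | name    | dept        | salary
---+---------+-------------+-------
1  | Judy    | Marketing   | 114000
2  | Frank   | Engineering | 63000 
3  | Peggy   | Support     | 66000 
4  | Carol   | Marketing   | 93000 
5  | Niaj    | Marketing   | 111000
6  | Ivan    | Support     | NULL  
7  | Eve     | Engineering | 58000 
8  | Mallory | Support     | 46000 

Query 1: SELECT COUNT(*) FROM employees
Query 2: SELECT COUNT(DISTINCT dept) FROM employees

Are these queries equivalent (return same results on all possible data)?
No, not equivalent

Query 1 returns: [(8,)]
Query 2 returns: [(3,)]

Reason: COUNT(*) counts rows, COUNT(DISTINCT dept) counts unique depts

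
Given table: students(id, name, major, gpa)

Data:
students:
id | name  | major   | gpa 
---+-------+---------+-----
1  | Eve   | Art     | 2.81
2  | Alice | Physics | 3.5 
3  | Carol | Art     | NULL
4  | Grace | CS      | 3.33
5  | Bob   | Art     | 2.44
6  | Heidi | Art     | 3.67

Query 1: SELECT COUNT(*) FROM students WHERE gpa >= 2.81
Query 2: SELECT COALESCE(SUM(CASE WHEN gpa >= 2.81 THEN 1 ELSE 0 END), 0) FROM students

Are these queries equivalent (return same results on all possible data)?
Yes, equivalent

Both queries return: [(4,)]

Reason: COUNT with WHERE vs conditional SUM (COALESCE handles empty-table NULL)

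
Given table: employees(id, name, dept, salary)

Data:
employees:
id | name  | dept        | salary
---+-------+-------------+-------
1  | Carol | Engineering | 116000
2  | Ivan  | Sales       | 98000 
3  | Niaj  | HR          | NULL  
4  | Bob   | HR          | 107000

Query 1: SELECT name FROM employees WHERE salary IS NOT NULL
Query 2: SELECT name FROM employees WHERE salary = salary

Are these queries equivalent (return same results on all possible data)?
Yes, equivalent

Both queries return: [('Bob',), ('Carol',), ('Ivan',)]

Reason: IS NOT NULL vs self-equality (both exclude NULLs)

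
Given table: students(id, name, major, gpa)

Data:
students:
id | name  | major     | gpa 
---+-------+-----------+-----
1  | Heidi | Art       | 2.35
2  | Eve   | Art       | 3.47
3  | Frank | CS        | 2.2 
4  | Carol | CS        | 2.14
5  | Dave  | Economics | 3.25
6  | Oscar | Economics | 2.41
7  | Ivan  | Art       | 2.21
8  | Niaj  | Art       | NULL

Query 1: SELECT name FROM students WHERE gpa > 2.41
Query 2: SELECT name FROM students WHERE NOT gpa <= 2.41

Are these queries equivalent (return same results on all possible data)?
Yes, equivalent

Both queries return: [('Dave',), ('Eve',)]

Reason: Both filter gpa > 2.41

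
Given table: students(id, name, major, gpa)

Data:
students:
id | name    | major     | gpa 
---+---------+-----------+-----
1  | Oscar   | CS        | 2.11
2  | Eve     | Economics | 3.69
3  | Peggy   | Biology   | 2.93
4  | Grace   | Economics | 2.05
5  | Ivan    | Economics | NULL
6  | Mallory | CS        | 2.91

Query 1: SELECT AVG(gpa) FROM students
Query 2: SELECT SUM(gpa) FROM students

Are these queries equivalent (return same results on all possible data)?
No, not equivalent

Query 1 returns: [(2.738,)]
Query 2 returns: [(13.69,)]

Reason: AVG vs SUM give different aggregate values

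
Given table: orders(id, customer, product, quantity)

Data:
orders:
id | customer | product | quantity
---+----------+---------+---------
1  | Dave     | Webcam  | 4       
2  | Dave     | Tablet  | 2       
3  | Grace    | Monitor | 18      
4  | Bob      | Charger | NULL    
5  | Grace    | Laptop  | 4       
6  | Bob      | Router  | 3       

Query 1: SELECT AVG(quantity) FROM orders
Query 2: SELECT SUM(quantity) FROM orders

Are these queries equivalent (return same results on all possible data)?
No, not equivalent

Query 1 returns: [(6.2,)]
Query 2 returns: [(31,)]

Reason: AVG vs SUM give different aggregate values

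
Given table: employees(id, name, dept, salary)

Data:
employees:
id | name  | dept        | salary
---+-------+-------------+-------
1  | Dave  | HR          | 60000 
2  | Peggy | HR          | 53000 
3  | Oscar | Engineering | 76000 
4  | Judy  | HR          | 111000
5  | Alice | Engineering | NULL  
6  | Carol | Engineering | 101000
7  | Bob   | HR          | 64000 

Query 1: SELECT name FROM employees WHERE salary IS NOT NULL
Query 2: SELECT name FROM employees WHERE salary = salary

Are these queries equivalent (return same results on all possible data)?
Yes, equivalent

Both queries return: [('Bob',), ('Carol',), ('Dave',), ('Judy',), ('Oscar',), ('Peggy',)]

Reason: IS NOT NULL vs self-equality (both exclude NULLs)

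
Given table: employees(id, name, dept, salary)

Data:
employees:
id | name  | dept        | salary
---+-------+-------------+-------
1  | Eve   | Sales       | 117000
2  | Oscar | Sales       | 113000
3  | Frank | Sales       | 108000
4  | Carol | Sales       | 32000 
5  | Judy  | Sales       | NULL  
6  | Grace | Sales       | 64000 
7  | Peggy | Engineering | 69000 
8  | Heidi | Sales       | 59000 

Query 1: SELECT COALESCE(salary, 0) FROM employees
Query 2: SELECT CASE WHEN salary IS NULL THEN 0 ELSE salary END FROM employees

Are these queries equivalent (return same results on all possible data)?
Yes, equivalent

Both queries return: [(0,), (32000,), (59000,), (64000,), (69000,), (108000,), (113000,), (117000,)]

Reason: COALESCE vs CASE for NULL handling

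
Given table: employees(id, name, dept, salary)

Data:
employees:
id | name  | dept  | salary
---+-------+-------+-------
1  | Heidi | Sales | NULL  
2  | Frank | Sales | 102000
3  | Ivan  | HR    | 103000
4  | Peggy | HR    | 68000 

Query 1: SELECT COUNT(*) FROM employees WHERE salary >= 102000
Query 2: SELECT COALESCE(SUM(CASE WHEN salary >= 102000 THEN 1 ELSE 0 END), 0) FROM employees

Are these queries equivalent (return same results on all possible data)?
Yes, equivalent

Both queries return: [(2,)]

Reason: COUNT with WHERE vs conditional SUM (COALESCE handles empty-table NULL)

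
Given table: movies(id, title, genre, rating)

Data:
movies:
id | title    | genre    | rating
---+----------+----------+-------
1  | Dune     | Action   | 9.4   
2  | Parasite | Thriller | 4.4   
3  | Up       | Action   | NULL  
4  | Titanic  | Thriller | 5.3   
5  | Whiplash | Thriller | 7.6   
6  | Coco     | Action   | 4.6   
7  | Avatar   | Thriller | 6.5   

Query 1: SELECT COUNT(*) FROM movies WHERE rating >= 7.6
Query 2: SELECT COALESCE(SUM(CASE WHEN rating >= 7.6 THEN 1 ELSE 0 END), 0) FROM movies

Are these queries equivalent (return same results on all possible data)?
Yes, equivalent

Both queries return: [(2,)]

Reason: COUNT with WHERE vs conditional SUM (COALESCE handles empty-table NULL)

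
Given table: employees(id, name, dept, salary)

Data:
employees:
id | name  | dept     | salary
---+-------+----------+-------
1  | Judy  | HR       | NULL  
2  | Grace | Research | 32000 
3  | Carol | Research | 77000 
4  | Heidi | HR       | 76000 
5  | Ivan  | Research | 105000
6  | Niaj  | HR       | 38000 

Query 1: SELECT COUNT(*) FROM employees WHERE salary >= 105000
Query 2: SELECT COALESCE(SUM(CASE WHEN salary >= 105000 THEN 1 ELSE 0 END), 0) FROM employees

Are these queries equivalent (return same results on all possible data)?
Yes, equivalent

Both queries return: [(1,)]

Reason: COUNT with WHERE vs conditional SUM (COALESCE handles empty-table NULL)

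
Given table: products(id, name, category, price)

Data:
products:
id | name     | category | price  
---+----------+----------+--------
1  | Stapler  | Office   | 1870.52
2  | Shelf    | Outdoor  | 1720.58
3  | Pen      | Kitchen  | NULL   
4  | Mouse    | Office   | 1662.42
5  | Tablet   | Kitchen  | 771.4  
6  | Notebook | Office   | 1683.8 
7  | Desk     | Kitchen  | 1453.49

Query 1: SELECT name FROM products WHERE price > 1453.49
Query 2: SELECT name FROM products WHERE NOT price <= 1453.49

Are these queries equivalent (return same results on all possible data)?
Yes, equivalent

Both queries return: [('Mouse',), ('Notebook',), ('Shelf',), ('Stapler',)]

Reason: Both filter price > 1453.49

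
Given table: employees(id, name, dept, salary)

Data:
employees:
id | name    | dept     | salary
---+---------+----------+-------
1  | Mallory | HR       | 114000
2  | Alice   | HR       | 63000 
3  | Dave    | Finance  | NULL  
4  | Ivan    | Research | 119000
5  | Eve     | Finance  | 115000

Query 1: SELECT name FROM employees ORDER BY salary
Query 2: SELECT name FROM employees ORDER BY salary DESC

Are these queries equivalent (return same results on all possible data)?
No, not equivalent

Query 1 returns: [('Dave',), ('Alice',), ('Mallory',), ('Eve',), ('Ivan',)]
Query 2 returns: [('Ivan',), ('Eve',), ('Mallory',), ('Alice',), ('Dave',)]

Reason: ASC vs DESC gives opposite ordering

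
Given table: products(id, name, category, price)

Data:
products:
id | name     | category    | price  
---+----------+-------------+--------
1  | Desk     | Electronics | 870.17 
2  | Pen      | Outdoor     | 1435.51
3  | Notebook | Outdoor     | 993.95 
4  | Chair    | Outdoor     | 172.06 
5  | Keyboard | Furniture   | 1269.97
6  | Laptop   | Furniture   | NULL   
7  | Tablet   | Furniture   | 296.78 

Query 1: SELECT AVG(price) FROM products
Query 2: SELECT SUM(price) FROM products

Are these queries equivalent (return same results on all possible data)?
No, not equivalent

Query 1 returns: [(839.7399999999999,)]
Query 2 returns: [(5038.44,)]

Reason: AVG vs SUM give different aggregate values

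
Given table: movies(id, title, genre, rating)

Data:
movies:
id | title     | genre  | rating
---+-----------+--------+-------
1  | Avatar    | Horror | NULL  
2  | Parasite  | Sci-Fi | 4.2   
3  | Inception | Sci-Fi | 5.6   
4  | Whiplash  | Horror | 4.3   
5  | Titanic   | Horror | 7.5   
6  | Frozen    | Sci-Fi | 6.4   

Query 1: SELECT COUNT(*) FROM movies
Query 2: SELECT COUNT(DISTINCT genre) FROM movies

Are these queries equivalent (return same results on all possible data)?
No, not equivalent

Query 1 returns: [(6,)]
Query 2 returns: [(2,)]

Reason: COUNT(*) counts rows, COUNT(DISTINCT genre) counts unique genres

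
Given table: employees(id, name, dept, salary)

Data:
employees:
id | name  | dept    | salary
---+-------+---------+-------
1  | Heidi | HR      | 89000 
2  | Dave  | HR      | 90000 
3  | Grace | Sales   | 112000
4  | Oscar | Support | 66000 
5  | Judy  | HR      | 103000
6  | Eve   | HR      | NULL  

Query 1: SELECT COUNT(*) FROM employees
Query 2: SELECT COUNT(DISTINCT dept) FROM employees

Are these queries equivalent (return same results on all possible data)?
No, not equivalent

Query 1 returns: [(6,)]
Query 2 returns: [(3,)]

Reason: COUNT(*) counts rows, COUNT(DISTINCT dept) counts unique depts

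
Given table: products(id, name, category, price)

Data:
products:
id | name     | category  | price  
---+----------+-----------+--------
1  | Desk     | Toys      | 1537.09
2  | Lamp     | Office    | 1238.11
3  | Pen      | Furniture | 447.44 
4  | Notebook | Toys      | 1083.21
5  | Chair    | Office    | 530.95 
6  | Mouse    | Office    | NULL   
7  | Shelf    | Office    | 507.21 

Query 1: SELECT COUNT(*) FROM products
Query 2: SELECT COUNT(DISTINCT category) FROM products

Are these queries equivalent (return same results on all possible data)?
No, not equivalent

Query 1 returns: [(7,)]
Query 2 returns: [(3,)]

Reason: COUNT(*) counts rows, COUNT(DISTINCT category) counts unique categorys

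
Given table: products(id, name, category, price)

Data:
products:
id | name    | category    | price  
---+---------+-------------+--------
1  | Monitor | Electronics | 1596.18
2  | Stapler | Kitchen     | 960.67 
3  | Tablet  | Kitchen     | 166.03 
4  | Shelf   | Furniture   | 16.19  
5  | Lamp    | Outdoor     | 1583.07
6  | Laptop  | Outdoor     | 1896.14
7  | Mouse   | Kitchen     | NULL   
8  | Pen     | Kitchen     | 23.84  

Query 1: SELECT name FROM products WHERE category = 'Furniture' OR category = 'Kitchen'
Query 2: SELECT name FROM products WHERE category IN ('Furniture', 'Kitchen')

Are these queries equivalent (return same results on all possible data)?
Yes, equivalent

Both queries return: [('Mouse',), ('Pen',), ('Shelf',), ('Stapler',), ('Tablet',)]

Reason: OR vs IN are equivalent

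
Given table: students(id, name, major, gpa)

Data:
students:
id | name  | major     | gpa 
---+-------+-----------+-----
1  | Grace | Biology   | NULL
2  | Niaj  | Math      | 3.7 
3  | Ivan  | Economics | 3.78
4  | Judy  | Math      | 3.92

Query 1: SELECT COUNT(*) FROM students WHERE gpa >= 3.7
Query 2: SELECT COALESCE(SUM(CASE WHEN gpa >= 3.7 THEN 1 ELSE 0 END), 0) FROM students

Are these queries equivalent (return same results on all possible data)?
Yes, equivalent

Both queries return: [(3,)]

Reason: COUNT with WHERE vs conditional SUM (COALESCE handles empty-table NULL)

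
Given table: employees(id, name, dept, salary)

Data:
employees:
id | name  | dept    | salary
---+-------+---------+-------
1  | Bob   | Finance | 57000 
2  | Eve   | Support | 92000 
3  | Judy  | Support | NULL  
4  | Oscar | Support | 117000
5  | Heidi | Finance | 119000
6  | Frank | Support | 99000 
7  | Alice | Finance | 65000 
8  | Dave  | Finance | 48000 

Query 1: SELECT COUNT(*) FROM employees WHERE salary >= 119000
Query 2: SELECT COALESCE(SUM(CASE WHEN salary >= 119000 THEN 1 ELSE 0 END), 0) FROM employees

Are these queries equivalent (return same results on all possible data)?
Yes, equivalent

Both queries return: [(1,)]

Reason: COUNT with WHERE vs conditional SUM (COALESCE handles empty-table NULL)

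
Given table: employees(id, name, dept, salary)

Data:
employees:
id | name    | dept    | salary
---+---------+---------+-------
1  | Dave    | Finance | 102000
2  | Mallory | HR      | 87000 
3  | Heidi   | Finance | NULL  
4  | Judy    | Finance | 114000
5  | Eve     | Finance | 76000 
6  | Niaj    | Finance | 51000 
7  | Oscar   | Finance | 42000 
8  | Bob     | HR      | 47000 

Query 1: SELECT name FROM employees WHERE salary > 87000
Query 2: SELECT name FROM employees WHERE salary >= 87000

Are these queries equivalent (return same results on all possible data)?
No, not equivalent

Query 1 returns: [('Dave',), ('Judy',)]
Query 2 returns: [('Dave',), ('Mallory',), ('Judy',)]

Reason: > vs >= gives different results when salary = 87000 exists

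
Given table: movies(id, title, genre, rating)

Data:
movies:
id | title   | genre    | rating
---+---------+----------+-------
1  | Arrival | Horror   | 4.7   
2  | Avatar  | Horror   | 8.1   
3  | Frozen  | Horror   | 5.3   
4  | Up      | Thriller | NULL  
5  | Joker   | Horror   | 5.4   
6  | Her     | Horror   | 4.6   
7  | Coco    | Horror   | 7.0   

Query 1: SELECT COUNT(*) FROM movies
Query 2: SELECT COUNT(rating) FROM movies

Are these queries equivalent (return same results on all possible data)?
No, not equivalent

Query 1 returns: [(7,)]
Query 2 returns: [(6,)]

Reason: COUNT(*) includes NULLs, COUNT(column) excludes them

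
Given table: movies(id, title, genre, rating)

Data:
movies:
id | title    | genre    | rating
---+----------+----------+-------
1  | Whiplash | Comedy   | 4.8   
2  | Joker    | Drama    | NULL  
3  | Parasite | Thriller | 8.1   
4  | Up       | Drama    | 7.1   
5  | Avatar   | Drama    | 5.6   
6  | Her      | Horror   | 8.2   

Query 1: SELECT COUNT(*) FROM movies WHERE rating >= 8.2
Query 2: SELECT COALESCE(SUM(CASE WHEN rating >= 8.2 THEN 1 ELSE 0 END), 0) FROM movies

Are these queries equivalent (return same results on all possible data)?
Yes, equivalent

Both queries return: [(1,)]

Reason: COUNT with WHERE vs conditional SUM (COALESCE handles empty-table NULL)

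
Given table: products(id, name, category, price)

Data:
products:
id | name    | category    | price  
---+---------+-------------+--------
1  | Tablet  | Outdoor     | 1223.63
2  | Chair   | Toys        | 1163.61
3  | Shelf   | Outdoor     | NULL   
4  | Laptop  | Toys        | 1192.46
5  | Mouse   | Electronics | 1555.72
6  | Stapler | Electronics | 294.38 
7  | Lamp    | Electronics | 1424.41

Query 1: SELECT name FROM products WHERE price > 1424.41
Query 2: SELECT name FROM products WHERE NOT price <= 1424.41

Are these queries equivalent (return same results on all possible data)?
Yes, equivalent

Both queries return: [('Mouse',)]

Reason: Both filter price > 1424.41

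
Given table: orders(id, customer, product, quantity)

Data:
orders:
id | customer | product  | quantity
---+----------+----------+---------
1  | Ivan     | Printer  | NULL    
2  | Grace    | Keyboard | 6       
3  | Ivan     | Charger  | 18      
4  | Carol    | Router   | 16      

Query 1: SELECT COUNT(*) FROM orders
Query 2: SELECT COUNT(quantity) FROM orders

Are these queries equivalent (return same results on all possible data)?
No, not equivalent

Query 1 returns: [(4,)]
Query 2 returns: [(3,)]

Reason: COUNT(*) includes NULLs, COUNT(column) excludes them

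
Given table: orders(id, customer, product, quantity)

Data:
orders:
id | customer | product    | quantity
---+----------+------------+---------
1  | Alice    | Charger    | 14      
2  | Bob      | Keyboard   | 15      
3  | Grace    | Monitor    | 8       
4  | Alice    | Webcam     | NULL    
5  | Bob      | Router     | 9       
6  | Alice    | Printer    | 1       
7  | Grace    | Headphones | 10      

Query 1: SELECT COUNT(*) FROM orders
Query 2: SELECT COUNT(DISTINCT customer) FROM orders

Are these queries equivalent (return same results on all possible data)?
No, not equivalent

Query 1 returns: [(7,)]
Query 2 returns: [(3,)]

Reason: COUNT(*) counts rows, COUNT(DISTINCT customer) counts unique customers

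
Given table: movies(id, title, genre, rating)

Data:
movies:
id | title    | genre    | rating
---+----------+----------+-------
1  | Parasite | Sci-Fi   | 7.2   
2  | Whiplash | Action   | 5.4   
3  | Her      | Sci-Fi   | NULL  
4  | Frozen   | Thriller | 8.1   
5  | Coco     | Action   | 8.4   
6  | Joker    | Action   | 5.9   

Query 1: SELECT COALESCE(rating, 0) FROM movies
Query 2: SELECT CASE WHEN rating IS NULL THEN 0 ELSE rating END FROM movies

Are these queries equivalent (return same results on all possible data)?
Yes, equivalent

Both queries return: [(0,), (5.4,), (5.9,), (7.2,), (8.1,), (8.4,)]

Reason: COALESCE vs CASE for NULL handling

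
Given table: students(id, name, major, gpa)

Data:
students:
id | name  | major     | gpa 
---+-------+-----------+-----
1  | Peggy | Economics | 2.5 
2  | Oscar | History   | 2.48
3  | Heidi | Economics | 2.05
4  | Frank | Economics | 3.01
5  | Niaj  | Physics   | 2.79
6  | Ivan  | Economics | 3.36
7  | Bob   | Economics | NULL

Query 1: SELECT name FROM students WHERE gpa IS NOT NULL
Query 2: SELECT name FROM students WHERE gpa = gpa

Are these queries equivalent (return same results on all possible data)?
Yes, equivalent

Both queries return: [('Frank',), ('Heidi',), ('Ivan',), ('Niaj',), ('Oscar',), ('Peggy',)]

Reason: IS NOT NULL vs self-equality (both exclude NULLs)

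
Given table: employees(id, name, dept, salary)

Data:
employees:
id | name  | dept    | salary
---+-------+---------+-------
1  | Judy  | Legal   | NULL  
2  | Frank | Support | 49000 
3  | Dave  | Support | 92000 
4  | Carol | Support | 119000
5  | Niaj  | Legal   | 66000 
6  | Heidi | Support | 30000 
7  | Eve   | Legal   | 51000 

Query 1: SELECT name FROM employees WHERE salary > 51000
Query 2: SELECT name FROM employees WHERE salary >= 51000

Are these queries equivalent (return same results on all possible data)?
No, not equivalent

Query 1 returns: [('Dave',), ('Carol',), ('Niaj',)]
Query 2 returns: [('Dave',), ('Carol',), ('Niaj',), ('Eve',)]

Reason: > vs >= gives different results when salary = 51000 exists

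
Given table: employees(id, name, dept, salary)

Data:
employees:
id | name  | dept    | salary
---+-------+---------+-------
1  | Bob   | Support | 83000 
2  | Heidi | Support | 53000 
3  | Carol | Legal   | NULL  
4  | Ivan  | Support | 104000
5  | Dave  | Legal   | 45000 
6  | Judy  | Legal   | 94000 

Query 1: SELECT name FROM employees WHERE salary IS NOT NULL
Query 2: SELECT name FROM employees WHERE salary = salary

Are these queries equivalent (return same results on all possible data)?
Yes, equivalent

Both queries return: [('Bob',), ('Dave',), ('Heidi',), ('Ivan',), ('Judy',)]

Reason: IS NOT NULL vs self-equality (both exclude NULLs)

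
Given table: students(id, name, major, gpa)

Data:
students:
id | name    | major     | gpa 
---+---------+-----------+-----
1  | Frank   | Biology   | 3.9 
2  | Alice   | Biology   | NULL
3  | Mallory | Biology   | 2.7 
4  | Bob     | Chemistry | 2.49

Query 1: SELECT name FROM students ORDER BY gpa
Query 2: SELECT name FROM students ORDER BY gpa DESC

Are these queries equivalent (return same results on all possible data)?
No, not equivalent

Query 1 returns: [('Alice',), ('Bob',), ('Mallory',), ('Frank',)]
Query 2 returns: [('Frank',), ('Mallory',), ('Bob',), ('Alice',)]

Reason: ASC vs DESC gives opposite ordering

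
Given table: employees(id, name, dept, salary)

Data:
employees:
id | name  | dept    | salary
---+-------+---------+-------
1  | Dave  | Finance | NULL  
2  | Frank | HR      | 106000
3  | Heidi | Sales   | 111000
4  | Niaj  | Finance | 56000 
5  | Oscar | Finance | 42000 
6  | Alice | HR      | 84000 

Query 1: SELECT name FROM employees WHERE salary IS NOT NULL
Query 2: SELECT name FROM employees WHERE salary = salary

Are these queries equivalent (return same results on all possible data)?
Yes, equivalent

Both queries return: [('Alice',), ('Frank',), ('Heidi',), ('Niaj',), ('Oscar',)]

Reason: IS NOT NULL vs self-equality (both exclude NULLs)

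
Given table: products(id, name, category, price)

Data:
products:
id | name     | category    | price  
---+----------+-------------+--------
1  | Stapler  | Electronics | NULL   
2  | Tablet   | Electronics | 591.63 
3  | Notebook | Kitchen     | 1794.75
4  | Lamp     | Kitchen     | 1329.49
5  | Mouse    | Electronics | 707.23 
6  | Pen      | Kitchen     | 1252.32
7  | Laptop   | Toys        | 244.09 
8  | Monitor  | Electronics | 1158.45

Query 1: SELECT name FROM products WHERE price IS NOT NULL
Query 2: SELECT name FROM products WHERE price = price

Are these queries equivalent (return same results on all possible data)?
Yes, equivalent

Both queries return: [('Lamp',), ('Laptop',), ('Monitor',), ('Mouse',), ('Notebook',), ('Pen',), ('Tablet',)]

Reason: IS NOT NULL vs self-equality (both exclude NULLs)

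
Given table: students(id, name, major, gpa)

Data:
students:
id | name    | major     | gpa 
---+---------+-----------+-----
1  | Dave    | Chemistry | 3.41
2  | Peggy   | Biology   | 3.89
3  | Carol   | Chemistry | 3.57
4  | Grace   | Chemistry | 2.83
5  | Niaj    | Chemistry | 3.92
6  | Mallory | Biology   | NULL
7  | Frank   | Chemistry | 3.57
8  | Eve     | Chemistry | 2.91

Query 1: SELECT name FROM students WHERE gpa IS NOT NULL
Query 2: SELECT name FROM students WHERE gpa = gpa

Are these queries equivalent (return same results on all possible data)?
Yes, equivalent

Both queries return: [('Carol',), ('Dave',), ('Eve',), ('Frank',), ('Grace',), ('Niaj',), ('Peggy',)]

Reason: IS NOT NULL vs self-equality (both exclude NULLs)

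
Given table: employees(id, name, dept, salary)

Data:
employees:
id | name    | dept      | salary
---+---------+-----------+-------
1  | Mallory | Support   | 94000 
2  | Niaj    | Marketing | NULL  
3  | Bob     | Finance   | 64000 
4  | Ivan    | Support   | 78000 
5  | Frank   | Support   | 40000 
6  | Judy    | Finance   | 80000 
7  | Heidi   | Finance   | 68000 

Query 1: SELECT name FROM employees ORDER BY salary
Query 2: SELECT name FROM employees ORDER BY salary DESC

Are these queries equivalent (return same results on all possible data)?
No, not equivalent

Query 1 returns: [('Niaj',), ('Frank',), ('Bob',), ('Heidi',), ('Ivan',), ('Judy',), ('Mallory',)]
Query 2 returns: [('Mallory',), ('Judy',), ('Ivan',), ('Heidi',), ('Bob',), ('Frank',), ('Niaj',)]

Reason: ASC vs DESC gives opposite ordering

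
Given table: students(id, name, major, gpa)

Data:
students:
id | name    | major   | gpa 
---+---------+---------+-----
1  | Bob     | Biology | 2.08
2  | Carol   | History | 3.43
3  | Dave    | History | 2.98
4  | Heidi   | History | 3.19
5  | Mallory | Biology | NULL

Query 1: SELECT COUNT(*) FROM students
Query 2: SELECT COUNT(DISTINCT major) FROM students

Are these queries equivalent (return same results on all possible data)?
No, not equivalent

Query 1 returns: [(5,)]
Query 2 returns: [(2,)]

Reason: COUNT(*) counts rows, COUNT(DISTINCT major) counts unique majors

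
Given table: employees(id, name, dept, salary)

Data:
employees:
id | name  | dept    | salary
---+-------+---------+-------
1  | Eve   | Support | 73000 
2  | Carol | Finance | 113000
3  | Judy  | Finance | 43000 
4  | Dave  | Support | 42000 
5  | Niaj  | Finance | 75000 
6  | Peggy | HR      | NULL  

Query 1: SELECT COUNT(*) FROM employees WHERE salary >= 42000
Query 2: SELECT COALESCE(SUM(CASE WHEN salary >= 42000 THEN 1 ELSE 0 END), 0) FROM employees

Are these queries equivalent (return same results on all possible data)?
Yes, equivalent

Both queries return: [(5,)]

Reason: COUNT with WHERE vs conditional SUM (COALESCE handles empty-table NULL)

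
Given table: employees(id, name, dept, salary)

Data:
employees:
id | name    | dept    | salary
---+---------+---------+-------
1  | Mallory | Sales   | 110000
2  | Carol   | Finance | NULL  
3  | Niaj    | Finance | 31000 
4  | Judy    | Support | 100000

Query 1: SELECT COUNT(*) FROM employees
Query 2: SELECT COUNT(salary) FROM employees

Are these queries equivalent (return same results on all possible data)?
No, not equivalent

Query 1 returns: [(4,)]
Query 2 returns: [(3,)]

Reason: COUNT(*) includes NULLs, COUNT(column) excludes them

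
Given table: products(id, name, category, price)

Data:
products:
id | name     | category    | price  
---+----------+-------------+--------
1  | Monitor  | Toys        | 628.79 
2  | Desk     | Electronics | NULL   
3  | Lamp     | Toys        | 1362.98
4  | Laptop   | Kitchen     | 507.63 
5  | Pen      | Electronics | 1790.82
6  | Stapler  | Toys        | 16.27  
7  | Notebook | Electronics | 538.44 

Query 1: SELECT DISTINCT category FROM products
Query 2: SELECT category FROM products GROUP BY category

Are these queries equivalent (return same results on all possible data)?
Yes, equivalent

Both queries return: [('Electronics',), ('Kitchen',), ('Toys',)]

Reason: Both get unique categorys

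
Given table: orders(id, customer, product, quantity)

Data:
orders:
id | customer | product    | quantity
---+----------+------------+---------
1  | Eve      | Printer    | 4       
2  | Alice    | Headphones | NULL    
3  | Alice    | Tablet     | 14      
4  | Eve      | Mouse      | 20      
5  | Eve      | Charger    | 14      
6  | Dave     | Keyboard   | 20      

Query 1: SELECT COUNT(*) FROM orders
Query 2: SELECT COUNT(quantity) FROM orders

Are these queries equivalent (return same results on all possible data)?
No, not equivalent

Query 1 returns: [(6,)]
Query 2 returns: [(5,)]

Reason: COUNT(*) includes NULLs, COUNT(column) excludes them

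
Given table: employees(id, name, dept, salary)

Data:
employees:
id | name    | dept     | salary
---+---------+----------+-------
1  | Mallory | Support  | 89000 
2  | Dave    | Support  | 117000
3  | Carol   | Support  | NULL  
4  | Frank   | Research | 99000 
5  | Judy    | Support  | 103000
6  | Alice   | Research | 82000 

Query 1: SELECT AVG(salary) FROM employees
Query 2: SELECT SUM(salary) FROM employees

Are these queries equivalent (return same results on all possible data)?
No, not equivalent

Query 1 returns: [(98000.0,)]
Query 2 returns: [(490000,)]

Reason: AVG vs SUM give different aggregate values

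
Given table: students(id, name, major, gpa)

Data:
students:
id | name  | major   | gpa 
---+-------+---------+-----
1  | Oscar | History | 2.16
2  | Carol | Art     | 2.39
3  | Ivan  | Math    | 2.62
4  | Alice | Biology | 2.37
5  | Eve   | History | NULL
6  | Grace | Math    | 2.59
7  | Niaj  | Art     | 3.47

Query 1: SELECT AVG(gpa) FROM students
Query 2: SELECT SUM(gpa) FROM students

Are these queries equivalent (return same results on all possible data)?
No, not equivalent

Query 1 returns: [(2.6,)]
Query 2 returns: [(15.600000000000001,)]

Reason: AVG vs SUM give different aggregate values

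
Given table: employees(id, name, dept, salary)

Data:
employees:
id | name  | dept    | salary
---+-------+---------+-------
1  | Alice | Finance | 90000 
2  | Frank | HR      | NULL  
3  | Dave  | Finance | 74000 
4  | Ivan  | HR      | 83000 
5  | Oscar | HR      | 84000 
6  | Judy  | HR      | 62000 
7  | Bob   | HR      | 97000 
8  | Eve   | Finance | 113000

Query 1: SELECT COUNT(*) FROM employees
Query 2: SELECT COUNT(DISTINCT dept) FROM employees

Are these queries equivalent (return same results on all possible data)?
No, not equivalent

Query 1 returns: [(8,)]
Query 2 returns: [(2,)]

Reason: COUNT(*) counts rows, COUNT(DISTINCT dept) counts unique depts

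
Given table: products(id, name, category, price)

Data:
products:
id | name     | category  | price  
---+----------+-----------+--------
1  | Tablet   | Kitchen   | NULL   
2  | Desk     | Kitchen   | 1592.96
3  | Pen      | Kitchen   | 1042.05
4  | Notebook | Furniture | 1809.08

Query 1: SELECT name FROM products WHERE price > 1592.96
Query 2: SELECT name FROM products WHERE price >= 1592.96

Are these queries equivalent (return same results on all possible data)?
No, not equivalent

Query 1 returns: [('Notebook',)]
Query 2 returns: [('Desk',), ('Notebook',)]

Reason: > vs >= gives different results when price = 1592.96 exists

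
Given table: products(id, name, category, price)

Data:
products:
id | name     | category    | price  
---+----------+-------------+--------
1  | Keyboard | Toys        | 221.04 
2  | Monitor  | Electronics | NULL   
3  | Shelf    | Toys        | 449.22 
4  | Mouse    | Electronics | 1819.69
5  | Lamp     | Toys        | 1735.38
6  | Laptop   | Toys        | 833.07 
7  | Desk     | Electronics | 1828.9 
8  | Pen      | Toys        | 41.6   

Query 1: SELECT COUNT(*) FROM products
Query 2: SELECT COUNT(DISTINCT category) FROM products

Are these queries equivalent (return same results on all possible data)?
No, not equivalent

Query 1 returns: [(8,)]
Query 2 returns: [(2,)]

Reason: COUNT(*) counts rows, COUNT(DISTINCT category) counts unique categorys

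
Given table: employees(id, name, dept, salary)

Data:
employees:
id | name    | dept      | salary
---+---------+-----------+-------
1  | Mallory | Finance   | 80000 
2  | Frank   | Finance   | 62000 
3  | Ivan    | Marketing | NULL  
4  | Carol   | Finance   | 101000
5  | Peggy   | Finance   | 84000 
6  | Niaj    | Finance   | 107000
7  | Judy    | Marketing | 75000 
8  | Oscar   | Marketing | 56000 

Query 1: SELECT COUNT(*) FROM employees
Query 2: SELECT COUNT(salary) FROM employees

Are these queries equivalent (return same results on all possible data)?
No, not equivalent

Query 1 returns: [(8,)]
Query 2 returns: [(7,)]

Reason: COUNT(*) includes NULLs, COUNT(column) excludes them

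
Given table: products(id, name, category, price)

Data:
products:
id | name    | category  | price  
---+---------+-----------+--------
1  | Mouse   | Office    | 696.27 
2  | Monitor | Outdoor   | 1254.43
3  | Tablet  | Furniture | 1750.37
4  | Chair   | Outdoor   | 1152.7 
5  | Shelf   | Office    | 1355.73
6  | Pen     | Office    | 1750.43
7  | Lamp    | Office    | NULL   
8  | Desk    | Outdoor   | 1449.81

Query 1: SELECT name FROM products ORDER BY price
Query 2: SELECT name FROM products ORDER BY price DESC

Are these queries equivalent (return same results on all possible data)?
No, not equivalent

Query 1 returns: [('Lamp',), ('Mouse',), ('Chair',), ('Monitor',), ('Shelf',), ('Desk',), ('Tablet',), ('Pen',)]
Query 2 returns: [('Pen',), ('Tablet',), ('Desk',), ('Shelf',), ('Monitor',), ('Chair',), ('Mouse',), ('Lamp',)]

Reason: ASC vs DESC gives opposite ordering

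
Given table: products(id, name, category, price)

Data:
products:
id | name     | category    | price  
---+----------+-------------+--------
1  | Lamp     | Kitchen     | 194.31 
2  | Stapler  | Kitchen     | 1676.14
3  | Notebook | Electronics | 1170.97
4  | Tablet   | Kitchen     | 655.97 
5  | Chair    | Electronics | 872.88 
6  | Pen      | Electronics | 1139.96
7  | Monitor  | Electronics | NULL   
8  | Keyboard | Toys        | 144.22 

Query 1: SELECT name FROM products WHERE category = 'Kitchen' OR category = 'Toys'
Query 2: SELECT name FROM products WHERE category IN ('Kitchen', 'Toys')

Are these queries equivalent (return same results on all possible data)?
Yes, equivalent

Both queries return: [('Keyboard',), ('Lamp',), ('Stapler',), ('Tablet',)]

Reason: OR vs IN are equivalent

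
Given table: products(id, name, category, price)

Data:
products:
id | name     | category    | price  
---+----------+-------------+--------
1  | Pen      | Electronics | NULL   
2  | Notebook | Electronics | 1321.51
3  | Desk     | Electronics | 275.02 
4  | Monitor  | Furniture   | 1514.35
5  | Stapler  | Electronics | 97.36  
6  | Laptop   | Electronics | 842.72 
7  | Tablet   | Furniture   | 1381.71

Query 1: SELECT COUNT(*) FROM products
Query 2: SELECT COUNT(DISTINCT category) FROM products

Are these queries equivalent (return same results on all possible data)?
No, not equivalent

Query 1 returns: [(7,)]
Query 2 returns: [(2,)]

Reason: COUNT(*) counts rows, COUNT(DISTINCT category) counts unique categorys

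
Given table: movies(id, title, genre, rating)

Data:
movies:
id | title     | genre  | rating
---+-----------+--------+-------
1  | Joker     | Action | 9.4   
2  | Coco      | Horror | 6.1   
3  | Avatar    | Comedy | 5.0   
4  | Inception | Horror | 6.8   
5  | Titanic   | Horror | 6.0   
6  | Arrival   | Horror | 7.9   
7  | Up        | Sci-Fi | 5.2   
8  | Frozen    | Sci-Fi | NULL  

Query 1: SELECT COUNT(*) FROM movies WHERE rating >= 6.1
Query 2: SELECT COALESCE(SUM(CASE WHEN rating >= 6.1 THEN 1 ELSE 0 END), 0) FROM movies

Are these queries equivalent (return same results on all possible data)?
Yes, equivalent

Both queries return: [(4,)]

Reason: COUNT with WHERE vs conditional SUM (COALESCE handles empty-table NULL)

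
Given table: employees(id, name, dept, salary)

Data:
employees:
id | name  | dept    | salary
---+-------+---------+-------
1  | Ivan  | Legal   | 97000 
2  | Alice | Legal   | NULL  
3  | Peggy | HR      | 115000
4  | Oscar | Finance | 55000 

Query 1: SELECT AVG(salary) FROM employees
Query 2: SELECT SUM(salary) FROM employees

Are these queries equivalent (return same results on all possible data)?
No, not equivalent

Query 1 returns: [(89000.0,)]
Query 2 returns: [(267000,)]

Reason: AVG vs SUM give different aggregate values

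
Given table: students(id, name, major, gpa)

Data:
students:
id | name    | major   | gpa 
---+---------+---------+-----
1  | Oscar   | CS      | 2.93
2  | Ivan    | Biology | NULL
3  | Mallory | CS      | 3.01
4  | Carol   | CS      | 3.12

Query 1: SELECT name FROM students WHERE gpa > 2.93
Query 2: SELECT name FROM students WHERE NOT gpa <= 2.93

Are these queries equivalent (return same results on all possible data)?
Yes, equivalent

Both queries return: [('Carol',), ('Mallory',)]

Reason: Both filter gpa > 2.93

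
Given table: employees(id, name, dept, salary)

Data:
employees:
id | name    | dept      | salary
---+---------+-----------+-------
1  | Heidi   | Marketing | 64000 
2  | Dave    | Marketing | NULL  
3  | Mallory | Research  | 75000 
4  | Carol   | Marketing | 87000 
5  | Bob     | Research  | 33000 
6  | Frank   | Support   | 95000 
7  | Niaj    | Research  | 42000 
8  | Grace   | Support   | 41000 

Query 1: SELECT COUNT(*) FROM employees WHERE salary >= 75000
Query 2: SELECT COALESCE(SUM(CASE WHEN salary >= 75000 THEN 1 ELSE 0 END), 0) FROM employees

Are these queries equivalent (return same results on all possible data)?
Yes, equivalent

Both queries return: [(3,)]

Reason: COUNT with WHERE vs conditional SUM (COALESCE handles empty-table NULL)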